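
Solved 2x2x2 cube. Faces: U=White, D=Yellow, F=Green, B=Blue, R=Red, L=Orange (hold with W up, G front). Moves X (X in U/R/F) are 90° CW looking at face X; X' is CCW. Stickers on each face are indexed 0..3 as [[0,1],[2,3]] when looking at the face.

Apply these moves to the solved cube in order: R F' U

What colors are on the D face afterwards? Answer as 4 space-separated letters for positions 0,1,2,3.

After move 1 (R): R=RRRR U=WGWG F=GYGY D=YBYB B=WBWB
After move 2 (F'): F=YYGG U=WGRR R=BRYR D=OOYB L=OGOW
After move 3 (U): U=RWRG F=BRGG R=WBYR B=OGWB L=YYOW
Query: D face = OOYB

Answer: O O Y B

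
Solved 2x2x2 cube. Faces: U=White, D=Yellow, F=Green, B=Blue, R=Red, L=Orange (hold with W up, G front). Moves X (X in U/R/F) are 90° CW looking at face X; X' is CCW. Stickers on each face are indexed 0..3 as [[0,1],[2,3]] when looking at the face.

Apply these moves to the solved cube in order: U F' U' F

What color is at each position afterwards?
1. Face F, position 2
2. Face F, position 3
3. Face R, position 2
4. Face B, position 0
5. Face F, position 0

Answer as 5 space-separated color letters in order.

Answer: G W B Y R

Derivation:
After move 1 (U): U=WWWW F=RRGG R=BBRR B=OOBB L=GGOO
After move 2 (F'): F=RGRG U=WWBR R=YBYR D=GOYY L=GWOW
After move 3 (U'): U=WRWB F=GWRG R=RGYR B=YBBB L=OOOW
After move 4 (F): F=RGGW U=WRWO R=WGBR D=YRYY L=OGOO
Query 1: F[2] = G
Query 2: F[3] = W
Query 3: R[2] = B
Query 4: B[0] = Y
Query 5: F[0] = R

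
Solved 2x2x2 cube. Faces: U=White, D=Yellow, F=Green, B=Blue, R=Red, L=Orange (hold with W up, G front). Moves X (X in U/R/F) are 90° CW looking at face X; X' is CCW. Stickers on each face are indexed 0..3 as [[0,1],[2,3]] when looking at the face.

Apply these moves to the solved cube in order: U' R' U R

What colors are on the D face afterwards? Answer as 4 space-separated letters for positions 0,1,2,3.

Answer: Y Y Y B

Derivation:
After move 1 (U'): U=WWWW F=OOGG R=GGRR B=RRBB L=BBOO
After move 2 (R'): R=GRGR U=WBWR F=OWGW D=YOYG B=YRYB
After move 3 (U): U=WWRB F=GRGW R=YRGR B=BBYB L=OWOO
After move 4 (R): R=GYRR U=WRRW F=GOGG D=YYYB B=BBWB
Query: D face = YYYB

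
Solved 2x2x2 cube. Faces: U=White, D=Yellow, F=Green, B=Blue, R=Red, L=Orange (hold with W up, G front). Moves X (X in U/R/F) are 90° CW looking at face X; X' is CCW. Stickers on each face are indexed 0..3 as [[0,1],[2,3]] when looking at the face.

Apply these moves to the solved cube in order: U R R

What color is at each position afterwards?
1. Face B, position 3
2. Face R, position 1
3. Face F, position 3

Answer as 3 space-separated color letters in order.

After move 1 (U): U=WWWW F=RRGG R=BBRR B=OOBB L=GGOO
After move 2 (R): R=RBRB U=WRWG F=RYGY D=YBYO B=WOWB
After move 3 (R): R=RRBB U=WYWY F=RBGO D=YWYW B=GORB
Query 1: B[3] = B
Query 2: R[1] = R
Query 3: F[3] = O

Answer: B R O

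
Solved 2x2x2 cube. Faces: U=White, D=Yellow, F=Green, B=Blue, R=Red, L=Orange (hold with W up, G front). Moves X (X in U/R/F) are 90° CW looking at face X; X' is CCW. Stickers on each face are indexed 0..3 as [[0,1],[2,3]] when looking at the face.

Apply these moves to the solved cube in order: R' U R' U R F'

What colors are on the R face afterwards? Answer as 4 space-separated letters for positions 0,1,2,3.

After move 1 (R'): R=RRRR U=WBWB F=GWGW D=YGYG B=YBYB
After move 2 (U): U=WWBB F=RRGW R=YBRR B=OOYB L=GWOO
After move 3 (R'): R=BRYR U=WYBO F=RWGB D=YRYW B=GOGB
After move 4 (U): U=BWOY F=BRGB R=GOYR B=GWGB L=RWOO
After move 5 (R): R=YGRO U=BROB F=BRGW D=YGYG B=YWWB
After move 6 (F'): F=RWBG U=BRYR R=GGYO D=WOYG L=RBOO
Query: R face = GGYO

Answer: G G Y O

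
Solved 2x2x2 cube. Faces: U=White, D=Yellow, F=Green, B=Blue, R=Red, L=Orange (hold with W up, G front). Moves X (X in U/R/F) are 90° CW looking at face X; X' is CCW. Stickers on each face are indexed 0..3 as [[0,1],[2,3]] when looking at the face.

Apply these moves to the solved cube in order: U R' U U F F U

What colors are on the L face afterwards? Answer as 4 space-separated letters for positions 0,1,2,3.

Answer: W G O G

Derivation:
After move 1 (U): U=WWWW F=RRGG R=BBRR B=OOBB L=GGOO
After move 2 (R'): R=BRBR U=WBWO F=RWGW D=YRYG B=YOYB
After move 3 (U): U=WWOB F=BRGW R=YOBR B=GGYB L=RWOO
After move 4 (U): U=OWBW F=YOGW R=GGBR B=RWYB L=BROO
After move 5 (F): F=GYWO U=OWOR R=BGWR D=BGYG L=BYOR
After move 6 (F): F=WGOY U=OWRY R=OGRR D=WBYG L=BBOG
After move 7 (U): U=ROYW F=OGOY R=RWRR B=BBYB L=WGOG
Query: L face = WGOG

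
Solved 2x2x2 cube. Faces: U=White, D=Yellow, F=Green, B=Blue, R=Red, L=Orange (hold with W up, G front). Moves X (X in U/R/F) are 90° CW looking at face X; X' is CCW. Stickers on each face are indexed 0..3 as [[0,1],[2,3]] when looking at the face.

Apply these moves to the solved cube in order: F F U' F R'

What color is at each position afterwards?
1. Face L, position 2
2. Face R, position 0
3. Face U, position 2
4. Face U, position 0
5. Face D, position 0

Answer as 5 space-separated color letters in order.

Answer: O G R W O

Derivation:
After move 1 (F): F=GGGG U=WWOO R=WRWR D=RRYY L=OYOY
After move 2 (F): F=GGGG U=WWYY R=OROR D=WWYY L=OROR
After move 3 (U'): U=WYWY F=ORGG R=GGOR B=ORBB L=BBOR
After move 4 (F): F=GOGR U=WYRB R=WGYR D=OGYY L=BWOW
After move 5 (R'): R=GRWY U=WBRO F=GYGB D=OOYR B=YRGB
Query 1: L[2] = O
Query 2: R[0] = G
Query 3: U[2] = R
Query 4: U[0] = W
Query 5: D[0] = O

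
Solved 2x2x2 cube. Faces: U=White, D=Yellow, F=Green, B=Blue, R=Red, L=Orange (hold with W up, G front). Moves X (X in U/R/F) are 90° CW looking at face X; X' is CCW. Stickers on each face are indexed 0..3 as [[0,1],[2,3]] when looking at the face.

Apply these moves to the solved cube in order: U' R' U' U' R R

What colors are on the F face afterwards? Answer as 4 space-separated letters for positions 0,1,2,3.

After move 1 (U'): U=WWWW F=OOGG R=GGRR B=RRBB L=BBOO
After move 2 (R'): R=GRGR U=WBWR F=OWGW D=YOYG B=YRYB
After move 3 (U'): U=BRWW F=BBGW R=OWGR B=GRYB L=YROO
After move 4 (U'): U=RWBW F=YRGW R=BBGR B=OWYB L=GROO
After move 5 (R): R=GBRB U=RRBW F=YOGG D=YYYO B=WWWB
After move 6 (R): R=RGBB U=ROBG F=YYGO D=YWYW B=WWRB
Query: F face = YYGO

Answer: Y Y G O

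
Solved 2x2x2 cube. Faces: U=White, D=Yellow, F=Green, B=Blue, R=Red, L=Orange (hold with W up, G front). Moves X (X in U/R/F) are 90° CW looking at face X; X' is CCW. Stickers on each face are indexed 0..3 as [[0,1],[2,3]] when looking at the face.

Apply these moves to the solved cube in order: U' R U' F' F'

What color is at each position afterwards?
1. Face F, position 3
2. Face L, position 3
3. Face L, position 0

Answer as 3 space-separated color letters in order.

Answer: B O W

Derivation:
After move 1 (U'): U=WWWW F=OOGG R=GGRR B=RRBB L=BBOO
After move 2 (R): R=RGRG U=WOWG F=OYGY D=YBYR B=WRWB
After move 3 (U'): U=OGWW F=BBGY R=OYRG B=RGWB L=WROO
After move 4 (F'): F=BYBG U=OGOR R=BYYG D=ROYR L=WWOW
After move 5 (F'): F=YGBB U=OGBY R=OYRG D=WWYR L=WROO
Query 1: F[3] = B
Query 2: L[3] = O
Query 3: L[0] = W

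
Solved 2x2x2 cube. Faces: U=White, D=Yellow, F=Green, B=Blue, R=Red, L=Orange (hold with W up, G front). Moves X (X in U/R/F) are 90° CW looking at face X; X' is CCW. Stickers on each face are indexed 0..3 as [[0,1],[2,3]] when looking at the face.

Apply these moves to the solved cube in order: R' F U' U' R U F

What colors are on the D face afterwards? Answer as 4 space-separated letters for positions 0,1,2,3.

Answer: R W Y G

Derivation:
After move 1 (R'): R=RRRR U=WBWB F=GWGW D=YGYG B=YBYB
After move 2 (F): F=GGWW U=WBOO R=WRBR D=RRYG L=OYOG
After move 3 (U'): U=BOWO F=OYWW R=GGBR B=WRYB L=YBOG
After move 4 (U'): U=OOBW F=YBWW R=OYBR B=GGYB L=WROG
After move 5 (R): R=BORY U=OBBW F=YRWG D=RYYG B=WGOB
After move 6 (U): U=BOWB F=BOWG R=WGRY B=WROB L=YROG
After move 7 (F): F=WBGO U=BOGR R=WGBY D=RWYG L=YROY
Query: D face = RWYG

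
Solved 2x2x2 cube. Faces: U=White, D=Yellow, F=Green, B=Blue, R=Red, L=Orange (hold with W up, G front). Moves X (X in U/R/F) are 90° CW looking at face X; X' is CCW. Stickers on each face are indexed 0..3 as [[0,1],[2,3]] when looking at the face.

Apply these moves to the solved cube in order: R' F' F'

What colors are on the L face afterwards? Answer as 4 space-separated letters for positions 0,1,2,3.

Answer: O R O R

Derivation:
After move 1 (R'): R=RRRR U=WBWB F=GWGW D=YGYG B=YBYB
After move 2 (F'): F=WWGG U=WBRR R=GRYR D=OOYG L=OBOW
After move 3 (F'): F=WGWG U=WBGY R=OROR D=BWYG L=OROR
Query: L face = OROR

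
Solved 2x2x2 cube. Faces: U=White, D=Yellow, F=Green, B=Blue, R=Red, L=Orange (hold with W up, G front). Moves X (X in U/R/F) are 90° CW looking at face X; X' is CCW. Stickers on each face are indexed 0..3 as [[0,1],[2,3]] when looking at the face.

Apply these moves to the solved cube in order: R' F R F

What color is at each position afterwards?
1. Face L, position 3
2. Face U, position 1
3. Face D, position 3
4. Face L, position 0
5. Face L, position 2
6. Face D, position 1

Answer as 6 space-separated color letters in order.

Answer: Y G Y O O B

Derivation:
After move 1 (R'): R=RRRR U=WBWB F=GWGW D=YGYG B=YBYB
After move 2 (F): F=GGWW U=WBOO R=WRBR D=RRYG L=OYOG
After move 3 (R): R=BWRR U=WGOW F=GRWG D=RYYY B=OBBB
After move 4 (F): F=WGGR U=WGGY R=OWWR D=RBYY L=OROY
Query 1: L[3] = Y
Query 2: U[1] = G
Query 3: D[3] = Y
Query 4: L[0] = O
Query 5: L[2] = O
Query 6: D[1] = B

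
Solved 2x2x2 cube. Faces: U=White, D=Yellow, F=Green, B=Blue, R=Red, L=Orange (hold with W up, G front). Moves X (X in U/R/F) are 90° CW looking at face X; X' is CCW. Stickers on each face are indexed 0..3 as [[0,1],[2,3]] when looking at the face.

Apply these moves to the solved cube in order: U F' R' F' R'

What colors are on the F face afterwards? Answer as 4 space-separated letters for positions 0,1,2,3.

After move 1 (U): U=WWWW F=RRGG R=BBRR B=OOBB L=GGOO
After move 2 (F'): F=RGRG U=WWBR R=YBYR D=GOYY L=GWOW
After move 3 (R'): R=BRYY U=WBBO F=RWRR D=GGYG B=YOOB
After move 4 (F'): F=WRRR U=WBBY R=GRGY D=WWYG L=GOOB
After move 5 (R'): R=RYGG U=WOBY F=WBRY D=WRYR B=GOWB
Query: F face = WBRY

Answer: W B R Y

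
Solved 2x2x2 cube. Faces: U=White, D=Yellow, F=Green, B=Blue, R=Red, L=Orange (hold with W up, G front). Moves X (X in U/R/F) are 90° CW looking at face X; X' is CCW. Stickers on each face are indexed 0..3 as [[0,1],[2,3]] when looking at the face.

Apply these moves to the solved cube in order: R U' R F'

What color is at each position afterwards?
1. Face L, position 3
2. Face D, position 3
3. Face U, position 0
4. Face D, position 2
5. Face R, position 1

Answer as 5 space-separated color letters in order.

After move 1 (R): R=RRRR U=WGWG F=GYGY D=YBYB B=WBWB
After move 2 (U'): U=GGWW F=OOGY R=GYRR B=RRWB L=WBOO
After move 3 (R): R=RGRY U=GOWY F=OBGB D=YWYR B=WRGB
After move 4 (F'): F=BBOG U=GORR R=WGYY D=BOYR L=WYOW
Query 1: L[3] = W
Query 2: D[3] = R
Query 3: U[0] = G
Query 4: D[2] = Y
Query 5: R[1] = G

Answer: W R G Y G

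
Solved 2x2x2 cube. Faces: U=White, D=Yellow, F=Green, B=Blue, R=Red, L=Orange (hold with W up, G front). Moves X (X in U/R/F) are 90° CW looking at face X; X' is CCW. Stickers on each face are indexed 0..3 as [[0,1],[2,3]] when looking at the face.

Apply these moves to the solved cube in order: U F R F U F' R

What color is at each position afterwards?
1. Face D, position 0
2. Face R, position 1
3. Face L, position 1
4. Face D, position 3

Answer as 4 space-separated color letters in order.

After move 1 (U): U=WWWW F=RRGG R=BBRR B=OOBB L=GGOO
After move 2 (F): F=GRGR U=WWOG R=WBWR D=RBYY L=GYOY
After move 3 (R): R=WWRB U=WROR F=GBGY D=RBYO B=GOWB
After move 4 (F): F=GGYB U=WRYY R=OWRB D=RWYO L=GROB
After move 5 (U): U=YWYR F=OWYB R=GORB B=GRWB L=GGOB
After move 6 (F'): F=WBOY U=YWGR R=WORB D=GBYO L=GROY
After move 7 (R): R=RWBO U=YBGY F=WBOO D=GWYG B=RRWB
Query 1: D[0] = G
Query 2: R[1] = W
Query 3: L[1] = R
Query 4: D[3] = G

Answer: G W R G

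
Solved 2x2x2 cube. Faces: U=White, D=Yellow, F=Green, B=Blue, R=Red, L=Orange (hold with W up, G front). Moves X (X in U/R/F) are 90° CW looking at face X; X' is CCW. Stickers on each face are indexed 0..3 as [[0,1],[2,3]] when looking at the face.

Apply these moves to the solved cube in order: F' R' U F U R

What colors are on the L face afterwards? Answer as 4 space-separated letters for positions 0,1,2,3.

After move 1 (F'): F=GGGG U=WWRR R=YRYR D=OOYY L=OWOW
After move 2 (R'): R=RRYY U=WBRB F=GWGR D=OGYG B=YBOB
After move 3 (U): U=RWBB F=RRGR R=YBYY B=OWOB L=GWOW
After move 4 (F): F=GRRR U=RWWW R=BBBY D=YYYG L=GOOG
After move 5 (U): U=WRWW F=BBRR R=OWBY B=GOOB L=GROG
After move 6 (R): R=BOYW U=WBWR F=BYRG D=YOYG B=WORB
Query: L face = GROG

Answer: G R O G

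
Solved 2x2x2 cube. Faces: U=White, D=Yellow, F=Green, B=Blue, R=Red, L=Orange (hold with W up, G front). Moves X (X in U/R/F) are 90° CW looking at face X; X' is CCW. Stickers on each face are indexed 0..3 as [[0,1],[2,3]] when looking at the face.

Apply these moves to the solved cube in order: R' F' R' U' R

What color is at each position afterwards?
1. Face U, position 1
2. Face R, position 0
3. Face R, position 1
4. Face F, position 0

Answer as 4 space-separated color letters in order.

After move 1 (R'): R=RRRR U=WBWB F=GWGW D=YGYG B=YBYB
After move 2 (F'): F=WWGG U=WBRR R=GRYR D=OOYG L=OBOW
After move 3 (R'): R=RRGY U=WYRY F=WBGR D=OWYG B=GBOB
After move 4 (U'): U=YYWR F=OBGR R=WBGY B=RROB L=GBOW
After move 5 (R): R=GWYB U=YBWR F=OWGG D=OOYR B=RRYB
Query 1: U[1] = B
Query 2: R[0] = G
Query 3: R[1] = W
Query 4: F[0] = O

Answer: B G W O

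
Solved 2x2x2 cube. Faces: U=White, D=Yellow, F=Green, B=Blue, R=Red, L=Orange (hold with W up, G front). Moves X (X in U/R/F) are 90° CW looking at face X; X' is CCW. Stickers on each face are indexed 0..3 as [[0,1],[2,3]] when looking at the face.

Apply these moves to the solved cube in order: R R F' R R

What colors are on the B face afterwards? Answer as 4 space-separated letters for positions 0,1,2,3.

Answer: G B B B

Derivation:
After move 1 (R): R=RRRR U=WGWG F=GYGY D=YBYB B=WBWB
After move 2 (R): R=RRRR U=WYWY F=GBGB D=YWYW B=GBGB
After move 3 (F'): F=BBGG U=WYRR R=WRYR D=OOYW L=OYOW
After move 4 (R): R=YWRR U=WBRG F=BOGW D=OGYG B=RBYB
After move 5 (R): R=RYRW U=WORW F=BGGG D=OYYR B=GBBB
Query: B face = GBBB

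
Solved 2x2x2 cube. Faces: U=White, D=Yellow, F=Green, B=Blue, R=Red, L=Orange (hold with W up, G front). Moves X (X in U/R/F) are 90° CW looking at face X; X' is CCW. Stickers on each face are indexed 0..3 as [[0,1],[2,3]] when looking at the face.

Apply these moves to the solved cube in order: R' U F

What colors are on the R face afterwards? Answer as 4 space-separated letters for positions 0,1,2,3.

Answer: B B B R

Derivation:
After move 1 (R'): R=RRRR U=WBWB F=GWGW D=YGYG B=YBYB
After move 2 (U): U=WWBB F=RRGW R=YBRR B=OOYB L=GWOO
After move 3 (F): F=GRWR U=WWOW R=BBBR D=RYYG L=GYOG
Query: R face = BBBR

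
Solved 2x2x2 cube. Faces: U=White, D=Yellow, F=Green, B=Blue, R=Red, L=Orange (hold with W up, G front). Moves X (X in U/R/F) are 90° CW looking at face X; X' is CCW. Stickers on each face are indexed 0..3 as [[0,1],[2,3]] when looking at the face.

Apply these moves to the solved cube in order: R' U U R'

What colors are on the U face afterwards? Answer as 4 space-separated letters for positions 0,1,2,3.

After move 1 (R'): R=RRRR U=WBWB F=GWGW D=YGYG B=YBYB
After move 2 (U): U=WWBB F=RRGW R=YBRR B=OOYB L=GWOO
After move 3 (U): U=BWBW F=YBGW R=OORR B=GWYB L=RROO
After move 4 (R'): R=OROR U=BYBG F=YWGW D=YBYW B=GWGB
Query: U face = BYBG

Answer: B Y B G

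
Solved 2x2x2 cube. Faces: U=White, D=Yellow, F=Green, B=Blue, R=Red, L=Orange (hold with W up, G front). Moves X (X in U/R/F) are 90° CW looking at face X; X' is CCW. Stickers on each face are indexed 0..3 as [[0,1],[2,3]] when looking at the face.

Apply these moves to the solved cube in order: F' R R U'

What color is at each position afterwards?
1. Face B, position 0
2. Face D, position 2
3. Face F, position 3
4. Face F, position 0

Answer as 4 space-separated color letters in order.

Answer: R Y B O

Derivation:
After move 1 (F'): F=GGGG U=WWRR R=YRYR D=OOYY L=OWOW
After move 2 (R): R=YYRR U=WGRG F=GOGY D=OBYB B=RBWB
After move 3 (R): R=RYRY U=WORY F=GBGB D=OWYR B=GBGB
After move 4 (U'): U=OYWR F=OWGB R=GBRY B=RYGB L=GBOW
Query 1: B[0] = R
Query 2: D[2] = Y
Query 3: F[3] = B
Query 4: F[0] = O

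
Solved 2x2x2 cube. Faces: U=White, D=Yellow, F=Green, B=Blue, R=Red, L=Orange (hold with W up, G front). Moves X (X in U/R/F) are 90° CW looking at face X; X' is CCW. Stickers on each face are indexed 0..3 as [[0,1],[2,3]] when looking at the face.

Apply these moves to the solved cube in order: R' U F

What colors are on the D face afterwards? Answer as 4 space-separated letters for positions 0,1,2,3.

Answer: R Y Y G

Derivation:
After move 1 (R'): R=RRRR U=WBWB F=GWGW D=YGYG B=YBYB
After move 2 (U): U=WWBB F=RRGW R=YBRR B=OOYB L=GWOO
After move 3 (F): F=GRWR U=WWOW R=BBBR D=RYYG L=GYOG
Query: D face = RYYG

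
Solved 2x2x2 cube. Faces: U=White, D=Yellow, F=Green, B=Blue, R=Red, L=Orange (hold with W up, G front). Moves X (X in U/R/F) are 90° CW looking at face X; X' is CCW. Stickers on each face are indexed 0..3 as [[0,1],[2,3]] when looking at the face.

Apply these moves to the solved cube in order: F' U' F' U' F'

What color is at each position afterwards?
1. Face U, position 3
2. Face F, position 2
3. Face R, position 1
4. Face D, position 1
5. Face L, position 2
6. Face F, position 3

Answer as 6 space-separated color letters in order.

After move 1 (F'): F=GGGG U=WWRR R=YRYR D=OOYY L=OWOW
After move 2 (U'): U=WRWR F=OWGG R=GGYR B=YRBB L=BBOW
After move 3 (F'): F=WGOG U=WRGY R=OGOR D=BWYY L=BROW
After move 4 (U'): U=RYWG F=BROG R=WGOR B=OGBB L=YROW
After move 5 (F'): F=RGBO U=RYWO R=WGBR D=RWYY L=YGOW
Query 1: U[3] = O
Query 2: F[2] = B
Query 3: R[1] = G
Query 4: D[1] = W
Query 5: L[2] = O
Query 6: F[3] = O

Answer: O B G W O O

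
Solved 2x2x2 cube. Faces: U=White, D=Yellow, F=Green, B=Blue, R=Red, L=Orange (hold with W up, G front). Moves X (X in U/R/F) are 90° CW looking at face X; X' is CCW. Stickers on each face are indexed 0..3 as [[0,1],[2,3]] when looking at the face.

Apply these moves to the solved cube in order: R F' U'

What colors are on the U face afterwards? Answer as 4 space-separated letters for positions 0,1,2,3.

Answer: G R W R

Derivation:
After move 1 (R): R=RRRR U=WGWG F=GYGY D=YBYB B=WBWB
After move 2 (F'): F=YYGG U=WGRR R=BRYR D=OOYB L=OGOW
After move 3 (U'): U=GRWR F=OGGG R=YYYR B=BRWB L=WBOW
Query: U face = GRWR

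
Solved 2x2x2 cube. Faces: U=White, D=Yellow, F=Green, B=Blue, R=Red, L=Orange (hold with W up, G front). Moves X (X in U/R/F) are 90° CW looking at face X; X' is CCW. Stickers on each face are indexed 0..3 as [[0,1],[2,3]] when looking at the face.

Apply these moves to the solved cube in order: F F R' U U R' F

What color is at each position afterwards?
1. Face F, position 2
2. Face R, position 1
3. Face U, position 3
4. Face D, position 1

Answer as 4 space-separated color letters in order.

Answer: W O R R

Derivation:
After move 1 (F): F=GGGG U=WWOO R=WRWR D=RRYY L=OYOY
After move 2 (F): F=GGGG U=WWYY R=OROR D=WWYY L=OROR
After move 3 (R'): R=RROO U=WBYB F=GWGY D=WGYG B=YBWB
After move 4 (U): U=YWBB F=RRGY R=YBOO B=ORWB L=GWOR
After move 5 (U): U=BYBW F=YBGY R=OROO B=GWWB L=RROR
After move 6 (R'): R=ROOO U=BWBG F=YYGW D=WBYY B=GWGB
After move 7 (F): F=GYWY U=BWRR R=BOGO D=ORYY L=RWOB
Query 1: F[2] = W
Query 2: R[1] = O
Query 3: U[3] = R
Query 4: D[1] = R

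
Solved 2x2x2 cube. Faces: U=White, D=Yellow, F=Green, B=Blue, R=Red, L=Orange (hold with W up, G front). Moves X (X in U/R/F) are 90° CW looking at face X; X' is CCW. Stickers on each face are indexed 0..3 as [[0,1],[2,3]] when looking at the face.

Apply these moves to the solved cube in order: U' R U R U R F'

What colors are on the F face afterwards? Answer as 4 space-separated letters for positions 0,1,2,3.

Answer: W B R G

Derivation:
After move 1 (U'): U=WWWW F=OOGG R=GGRR B=RRBB L=BBOO
After move 2 (R): R=RGRG U=WOWG F=OYGY D=YBYR B=WRWB
After move 3 (U): U=WWGO F=RGGY R=WRRG B=BBWB L=OYOO
After move 4 (R): R=RWGR U=WGGY F=RBGR D=YWYB B=OBWB
After move 5 (U): U=GWYG F=RWGR R=OBGR B=OYWB L=RBOO
After move 6 (R): R=GORB U=GWYR F=RWGB D=YWYO B=GYWB
After move 7 (F'): F=WBRG U=GWGR R=WOYB D=BOYO L=RROY
Query: F face = WBRG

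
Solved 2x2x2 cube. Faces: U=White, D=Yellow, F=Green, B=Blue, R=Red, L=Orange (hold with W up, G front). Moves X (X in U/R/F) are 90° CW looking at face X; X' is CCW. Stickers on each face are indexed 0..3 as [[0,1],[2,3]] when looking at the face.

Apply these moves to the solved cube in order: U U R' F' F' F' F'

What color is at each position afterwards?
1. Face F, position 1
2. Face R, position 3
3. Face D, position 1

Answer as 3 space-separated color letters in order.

After move 1 (U): U=WWWW F=RRGG R=BBRR B=OOBB L=GGOO
After move 2 (U): U=WWWW F=BBGG R=OORR B=GGBB L=RROO
After move 3 (R'): R=OROR U=WBWG F=BWGW D=YBYG B=YGYB
After move 4 (F'): F=WWBG U=WBOO R=BRYR D=ROYG L=RGOW
After move 5 (F'): F=WGWB U=WBBY R=ORRR D=GWYG L=ROOO
After move 6 (F'): F=GBWW U=WBOR R=WRGR D=OOYG L=RYOB
After move 7 (F'): F=BWGW U=WBWG R=OROR D=YBYG L=RROO
Query 1: F[1] = W
Query 2: R[3] = R
Query 3: D[1] = B

Answer: W R B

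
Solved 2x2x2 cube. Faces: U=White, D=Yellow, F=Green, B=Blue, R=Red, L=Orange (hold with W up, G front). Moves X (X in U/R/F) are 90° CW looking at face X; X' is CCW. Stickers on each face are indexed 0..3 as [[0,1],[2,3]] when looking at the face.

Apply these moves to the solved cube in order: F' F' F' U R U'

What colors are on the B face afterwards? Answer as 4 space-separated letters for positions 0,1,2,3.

Answer: W B W B

Derivation:
After move 1 (F'): F=GGGG U=WWRR R=YRYR D=OOYY L=OWOW
After move 2 (F'): F=GGGG U=WWYY R=OROR D=WWYY L=OROR
After move 3 (F'): F=GGGG U=WWOO R=WRWR D=RRYY L=OYOY
After move 4 (U): U=OWOW F=WRGG R=BBWR B=OYBB L=GGOY
After move 5 (R): R=WBRB U=OROG F=WRGY D=RBYO B=WYWB
After move 6 (U'): U=RGOO F=GGGY R=WRRB B=WBWB L=WYOY
Query: B face = WBWB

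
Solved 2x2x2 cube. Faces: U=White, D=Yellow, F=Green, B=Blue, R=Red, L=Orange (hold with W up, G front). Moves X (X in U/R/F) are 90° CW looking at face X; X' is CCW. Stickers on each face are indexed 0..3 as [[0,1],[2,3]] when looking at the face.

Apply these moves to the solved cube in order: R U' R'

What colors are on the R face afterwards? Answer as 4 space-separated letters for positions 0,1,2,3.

Answer: Y R G R

Derivation:
After move 1 (R): R=RRRR U=WGWG F=GYGY D=YBYB B=WBWB
After move 2 (U'): U=GGWW F=OOGY R=GYRR B=RRWB L=WBOO
After move 3 (R'): R=YRGR U=GWWR F=OGGW D=YOYY B=BRBB
Query: R face = YRGR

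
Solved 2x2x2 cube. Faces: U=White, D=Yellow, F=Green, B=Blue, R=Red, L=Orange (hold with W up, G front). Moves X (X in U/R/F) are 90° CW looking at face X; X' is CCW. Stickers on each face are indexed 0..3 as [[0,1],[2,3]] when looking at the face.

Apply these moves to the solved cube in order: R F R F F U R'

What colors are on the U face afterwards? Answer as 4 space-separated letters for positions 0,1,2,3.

After move 1 (R): R=RRRR U=WGWG F=GYGY D=YBYB B=WBWB
After move 2 (F): F=GGYY U=WGOO R=WRGR D=RRYB L=OYOB
After move 3 (R): R=GWRR U=WGOY F=GRYB D=RWYW B=OBGB
After move 4 (F): F=YGBR U=WGBY R=OWYR D=RGYW L=OROW
After move 5 (F): F=BYRG U=WGWR R=BWYR D=YOYW L=OROG
After move 6 (U): U=WWRG F=BWRG R=OBYR B=ORGB L=BYOG
After move 7 (R'): R=BROY U=WGRO F=BWRG D=YWYG B=WROB
Query: U face = WGRO

Answer: W G R O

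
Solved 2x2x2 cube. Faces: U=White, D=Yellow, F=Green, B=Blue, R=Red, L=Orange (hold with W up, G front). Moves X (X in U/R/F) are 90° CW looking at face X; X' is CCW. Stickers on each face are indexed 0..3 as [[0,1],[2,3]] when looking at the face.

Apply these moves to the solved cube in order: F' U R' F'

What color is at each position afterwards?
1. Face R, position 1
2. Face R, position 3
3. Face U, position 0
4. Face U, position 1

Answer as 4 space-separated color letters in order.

Answer: R Y R B

Derivation:
After move 1 (F'): F=GGGG U=WWRR R=YRYR D=OOYY L=OWOW
After move 2 (U): U=RWRW F=YRGG R=BBYR B=OWBB L=GGOW
After move 3 (R'): R=BRBY U=RBRO F=YWGW D=ORYG B=YWOB
After move 4 (F'): F=WWYG U=RBBB R=RROY D=GWYG L=GOOR
Query 1: R[1] = R
Query 2: R[3] = Y
Query 3: U[0] = R
Query 4: U[1] = B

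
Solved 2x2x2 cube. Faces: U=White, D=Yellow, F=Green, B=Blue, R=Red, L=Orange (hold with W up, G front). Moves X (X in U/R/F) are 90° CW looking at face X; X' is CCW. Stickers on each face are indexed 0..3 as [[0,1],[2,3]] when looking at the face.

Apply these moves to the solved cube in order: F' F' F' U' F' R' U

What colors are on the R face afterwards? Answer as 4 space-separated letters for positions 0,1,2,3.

Answer: Y R R R

Derivation:
After move 1 (F'): F=GGGG U=WWRR R=YRYR D=OOYY L=OWOW
After move 2 (F'): F=GGGG U=WWYY R=OROR D=WWYY L=OROR
After move 3 (F'): F=GGGG U=WWOO R=WRWR D=RRYY L=OYOY
After move 4 (U'): U=WOWO F=OYGG R=GGWR B=WRBB L=BBOY
After move 5 (F'): F=YGOG U=WOGW R=RGRR D=BYYY L=BOOW
After move 6 (R'): R=GRRR U=WBGW F=YOOW D=BGYG B=YRYB
After move 7 (U): U=GWWB F=GROW R=YRRR B=BOYB L=YOOW
Query: R face = YRRR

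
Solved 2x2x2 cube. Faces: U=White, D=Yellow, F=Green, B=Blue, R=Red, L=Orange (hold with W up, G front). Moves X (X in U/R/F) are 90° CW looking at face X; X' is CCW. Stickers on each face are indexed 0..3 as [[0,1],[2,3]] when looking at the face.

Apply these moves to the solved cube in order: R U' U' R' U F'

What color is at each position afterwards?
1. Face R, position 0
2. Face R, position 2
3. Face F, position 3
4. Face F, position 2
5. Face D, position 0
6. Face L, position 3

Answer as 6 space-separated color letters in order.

After move 1 (R): R=RRRR U=WGWG F=GYGY D=YBYB B=WBWB
After move 2 (U'): U=GGWW F=OOGY R=GYRR B=RRWB L=WBOO
After move 3 (U'): U=GWGW F=WBGY R=OORR B=GYWB L=RROO
After move 4 (R'): R=OROR U=GWGG F=WWGW D=YBYY B=BYBB
After move 5 (U): U=GGGW F=ORGW R=BYOR B=RRBB L=WWOO
After move 6 (F'): F=RWOG U=GGBO R=BYYR D=WOYY L=WWOG
Query 1: R[0] = B
Query 2: R[2] = Y
Query 3: F[3] = G
Query 4: F[2] = O
Query 5: D[0] = W
Query 6: L[3] = G

Answer: B Y G O W G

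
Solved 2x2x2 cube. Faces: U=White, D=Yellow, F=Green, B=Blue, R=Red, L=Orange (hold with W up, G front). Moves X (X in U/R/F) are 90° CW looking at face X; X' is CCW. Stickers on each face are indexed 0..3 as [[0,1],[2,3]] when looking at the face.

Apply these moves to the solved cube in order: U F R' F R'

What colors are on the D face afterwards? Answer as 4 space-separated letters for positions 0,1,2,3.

Answer: W G Y W

Derivation:
After move 1 (U): U=WWWW F=RRGG R=BBRR B=OOBB L=GGOO
After move 2 (F): F=GRGR U=WWOG R=WBWR D=RBYY L=GYOY
After move 3 (R'): R=BRWW U=WBOO F=GWGG D=RRYR B=YOBB
After move 4 (F): F=GGGW U=WBYY R=OROW D=WBYR L=GROR
After move 5 (R'): R=RWOO U=WBYY F=GBGY D=WGYW B=ROBB
Query: D face = WGYW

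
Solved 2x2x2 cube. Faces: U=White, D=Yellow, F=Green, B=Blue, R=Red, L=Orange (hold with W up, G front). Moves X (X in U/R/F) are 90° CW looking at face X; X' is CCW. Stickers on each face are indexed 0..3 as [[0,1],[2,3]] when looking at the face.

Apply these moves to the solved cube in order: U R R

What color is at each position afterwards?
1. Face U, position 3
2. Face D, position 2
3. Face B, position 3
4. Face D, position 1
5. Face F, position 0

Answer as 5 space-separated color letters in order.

After move 1 (U): U=WWWW F=RRGG R=BBRR B=OOBB L=GGOO
After move 2 (R): R=RBRB U=WRWG F=RYGY D=YBYO B=WOWB
After move 3 (R): R=RRBB U=WYWY F=RBGO D=YWYW B=GORB
Query 1: U[3] = Y
Query 2: D[2] = Y
Query 3: B[3] = B
Query 4: D[1] = W
Query 5: F[0] = R

Answer: Y Y B W R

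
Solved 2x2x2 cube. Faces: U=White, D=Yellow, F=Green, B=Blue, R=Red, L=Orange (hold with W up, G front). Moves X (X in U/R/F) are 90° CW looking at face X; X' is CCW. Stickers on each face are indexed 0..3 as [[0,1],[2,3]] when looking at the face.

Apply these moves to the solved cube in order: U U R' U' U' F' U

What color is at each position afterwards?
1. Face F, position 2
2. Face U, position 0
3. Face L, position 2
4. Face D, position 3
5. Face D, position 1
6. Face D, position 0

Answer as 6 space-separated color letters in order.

After move 1 (U): U=WWWW F=RRGG R=BBRR B=OOBB L=GGOO
After move 2 (U): U=WWWW F=BBGG R=OORR B=GGBB L=RROO
After move 3 (R'): R=OROR U=WBWG F=BWGW D=YBYG B=YGYB
After move 4 (U'): U=BGWW F=RRGW R=BWOR B=ORYB L=YGOO
After move 5 (U'): U=GWBW F=YGGW R=RROR B=BWYB L=OROO
After move 6 (F'): F=GWYG U=GWRO R=BRYR D=ROYG L=OWOB
After move 7 (U): U=RGOW F=BRYG R=BWYR B=OWYB L=GWOB
Query 1: F[2] = Y
Query 2: U[0] = R
Query 3: L[2] = O
Query 4: D[3] = G
Query 5: D[1] = O
Query 6: D[0] = R

Answer: Y R O G O R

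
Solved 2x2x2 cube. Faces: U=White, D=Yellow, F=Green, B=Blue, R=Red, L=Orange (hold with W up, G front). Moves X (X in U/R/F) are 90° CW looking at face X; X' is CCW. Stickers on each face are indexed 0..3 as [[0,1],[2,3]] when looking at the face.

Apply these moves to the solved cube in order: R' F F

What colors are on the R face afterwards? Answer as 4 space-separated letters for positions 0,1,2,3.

Answer: O R O R

Derivation:
After move 1 (R'): R=RRRR U=WBWB F=GWGW D=YGYG B=YBYB
After move 2 (F): F=GGWW U=WBOO R=WRBR D=RRYG L=OYOG
After move 3 (F): F=WGWG U=WBGY R=OROR D=BWYG L=OROR
Query: R face = OROR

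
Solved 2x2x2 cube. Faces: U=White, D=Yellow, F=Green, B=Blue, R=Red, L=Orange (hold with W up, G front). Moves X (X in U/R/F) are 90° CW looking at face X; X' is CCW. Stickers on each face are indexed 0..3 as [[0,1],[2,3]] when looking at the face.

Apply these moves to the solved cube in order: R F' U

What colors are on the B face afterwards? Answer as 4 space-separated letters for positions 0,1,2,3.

Answer: O G W B

Derivation:
After move 1 (R): R=RRRR U=WGWG F=GYGY D=YBYB B=WBWB
After move 2 (F'): F=YYGG U=WGRR R=BRYR D=OOYB L=OGOW
After move 3 (U): U=RWRG F=BRGG R=WBYR B=OGWB L=YYOW
Query: B face = OGWB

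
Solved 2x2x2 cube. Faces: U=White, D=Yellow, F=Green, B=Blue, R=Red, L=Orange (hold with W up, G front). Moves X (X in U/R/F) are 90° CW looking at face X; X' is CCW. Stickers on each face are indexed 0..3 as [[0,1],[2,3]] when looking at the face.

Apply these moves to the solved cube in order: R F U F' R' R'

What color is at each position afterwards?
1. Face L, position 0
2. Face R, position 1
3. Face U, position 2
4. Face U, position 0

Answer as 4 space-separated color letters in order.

After move 1 (R): R=RRRR U=WGWG F=GYGY D=YBYB B=WBWB
After move 2 (F): F=GGYY U=WGOO R=WRGR D=RRYB L=OYOB
After move 3 (U): U=OWOG F=WRYY R=WBGR B=OYWB L=GGOB
After move 4 (F'): F=RYWY U=OWWG R=RBRR D=GBYB L=GGOO
After move 5 (R'): R=BRRR U=OWWO F=RWWG D=GYYY B=BYBB
After move 6 (R'): R=RRBR U=OBWB F=RWWO D=GWYG B=YYYB
Query 1: L[0] = G
Query 2: R[1] = R
Query 3: U[2] = W
Query 4: U[0] = O

Answer: G R W O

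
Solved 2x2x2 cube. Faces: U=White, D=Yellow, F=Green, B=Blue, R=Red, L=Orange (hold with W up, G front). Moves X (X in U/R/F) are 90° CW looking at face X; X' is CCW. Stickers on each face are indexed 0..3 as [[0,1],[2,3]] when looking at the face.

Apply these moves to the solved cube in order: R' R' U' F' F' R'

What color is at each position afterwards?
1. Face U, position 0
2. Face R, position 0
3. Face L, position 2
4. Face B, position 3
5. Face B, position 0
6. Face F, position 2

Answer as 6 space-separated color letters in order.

After move 1 (R'): R=RRRR U=WBWB F=GWGW D=YGYG B=YBYB
After move 2 (R'): R=RRRR U=WYWY F=GBGB D=YWYW B=GBGB
After move 3 (U'): U=YYWW F=OOGB R=GBRR B=RRGB L=GBOO
After move 4 (F'): F=OBOG U=YYGR R=WBYR D=BOYW L=GWOW
After move 5 (F'): F=BGOO U=YYWY R=OBBR D=WWYW L=GROG
After move 6 (R'): R=BROB U=YGWR F=BYOY D=WGYO B=WRWB
Query 1: U[0] = Y
Query 2: R[0] = B
Query 3: L[2] = O
Query 4: B[3] = B
Query 5: B[0] = W
Query 6: F[2] = O

Answer: Y B O B W O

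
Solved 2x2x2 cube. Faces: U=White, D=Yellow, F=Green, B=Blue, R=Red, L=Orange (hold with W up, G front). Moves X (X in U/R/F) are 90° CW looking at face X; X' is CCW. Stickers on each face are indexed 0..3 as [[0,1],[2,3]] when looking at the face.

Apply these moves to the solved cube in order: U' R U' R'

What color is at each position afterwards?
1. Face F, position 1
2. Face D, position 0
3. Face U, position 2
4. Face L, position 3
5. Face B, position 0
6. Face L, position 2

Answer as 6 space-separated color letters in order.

After move 1 (U'): U=WWWW F=OOGG R=GGRR B=RRBB L=BBOO
After move 2 (R): R=RGRG U=WOWG F=OYGY D=YBYR B=WRWB
After move 3 (U'): U=OGWW F=BBGY R=OYRG B=RGWB L=WROO
After move 4 (R'): R=YGOR U=OWWR F=BGGW D=YBYY B=RGBB
Query 1: F[1] = G
Query 2: D[0] = Y
Query 3: U[2] = W
Query 4: L[3] = O
Query 5: B[0] = R
Query 6: L[2] = O

Answer: G Y W O R O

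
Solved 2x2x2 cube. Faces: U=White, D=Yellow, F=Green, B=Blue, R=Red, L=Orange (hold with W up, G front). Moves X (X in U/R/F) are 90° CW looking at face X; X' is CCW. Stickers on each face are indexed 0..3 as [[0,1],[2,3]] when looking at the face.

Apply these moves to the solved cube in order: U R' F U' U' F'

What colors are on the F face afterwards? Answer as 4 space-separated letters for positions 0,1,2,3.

Answer: O W Y W

Derivation:
After move 1 (U): U=WWWW F=RRGG R=BBRR B=OOBB L=GGOO
After move 2 (R'): R=BRBR U=WBWO F=RWGW D=YRYG B=YOYB
After move 3 (F): F=GRWW U=WBOG R=WROR D=BBYG L=GYOR
After move 4 (U'): U=BGWO F=GYWW R=GROR B=WRYB L=YOOR
After move 5 (U'): U=GOBW F=YOWW R=GYOR B=GRYB L=WROR
After move 6 (F'): F=OWYW U=GOGO R=BYBR D=RRYG L=WWOB
Query: F face = OWYW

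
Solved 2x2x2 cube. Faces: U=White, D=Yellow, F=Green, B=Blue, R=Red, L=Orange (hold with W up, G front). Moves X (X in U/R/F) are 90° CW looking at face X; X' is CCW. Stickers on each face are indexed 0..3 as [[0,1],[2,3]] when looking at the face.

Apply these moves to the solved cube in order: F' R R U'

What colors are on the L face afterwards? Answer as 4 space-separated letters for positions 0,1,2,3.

After move 1 (F'): F=GGGG U=WWRR R=YRYR D=OOYY L=OWOW
After move 2 (R): R=YYRR U=WGRG F=GOGY D=OBYB B=RBWB
After move 3 (R): R=RYRY U=WORY F=GBGB D=OWYR B=GBGB
After move 4 (U'): U=OYWR F=OWGB R=GBRY B=RYGB L=GBOW
Query: L face = GBOW

Answer: G B O W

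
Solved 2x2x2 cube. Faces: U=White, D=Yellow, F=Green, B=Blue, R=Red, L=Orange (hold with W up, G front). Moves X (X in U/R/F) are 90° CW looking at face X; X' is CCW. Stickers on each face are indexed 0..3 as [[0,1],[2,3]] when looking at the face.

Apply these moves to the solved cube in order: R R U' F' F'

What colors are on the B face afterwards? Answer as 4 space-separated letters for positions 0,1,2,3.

Answer: R R G B

Derivation:
After move 1 (R): R=RRRR U=WGWG F=GYGY D=YBYB B=WBWB
After move 2 (R): R=RRRR U=WYWY F=GBGB D=YWYW B=GBGB
After move 3 (U'): U=YYWW F=OOGB R=GBRR B=RRGB L=GBOO
After move 4 (F'): F=OBOG U=YYGR R=WBYR D=BOYW L=GWOW
After move 5 (F'): F=BGOO U=YYWY R=OBBR D=WWYW L=GROG
Query: B face = RRGB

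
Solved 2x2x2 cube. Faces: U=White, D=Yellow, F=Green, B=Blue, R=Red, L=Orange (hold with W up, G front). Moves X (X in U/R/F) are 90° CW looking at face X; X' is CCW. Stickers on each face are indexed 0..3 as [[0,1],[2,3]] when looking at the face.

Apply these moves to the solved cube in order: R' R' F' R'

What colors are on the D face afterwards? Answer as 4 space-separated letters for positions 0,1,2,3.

Answer: O B Y G

Derivation:
After move 1 (R'): R=RRRR U=WBWB F=GWGW D=YGYG B=YBYB
After move 2 (R'): R=RRRR U=WYWY F=GBGB D=YWYW B=GBGB
After move 3 (F'): F=BBGG U=WYRR R=WRYR D=OOYW L=OYOW
After move 4 (R'): R=RRWY U=WGRG F=BYGR D=OBYG B=WBOB
Query: D face = OBYG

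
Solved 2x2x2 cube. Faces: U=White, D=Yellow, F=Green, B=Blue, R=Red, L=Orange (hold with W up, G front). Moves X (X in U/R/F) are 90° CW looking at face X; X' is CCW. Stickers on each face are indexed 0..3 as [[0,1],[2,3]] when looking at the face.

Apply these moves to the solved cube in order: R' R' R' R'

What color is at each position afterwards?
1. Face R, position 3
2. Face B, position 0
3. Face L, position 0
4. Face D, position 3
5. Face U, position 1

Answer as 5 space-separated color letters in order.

After move 1 (R'): R=RRRR U=WBWB F=GWGW D=YGYG B=YBYB
After move 2 (R'): R=RRRR U=WYWY F=GBGB D=YWYW B=GBGB
After move 3 (R'): R=RRRR U=WGWG F=GYGY D=YBYB B=WBWB
After move 4 (R'): R=RRRR U=WWWW F=GGGG D=YYYY B=BBBB
Query 1: R[3] = R
Query 2: B[0] = B
Query 3: L[0] = O
Query 4: D[3] = Y
Query 5: U[1] = W

Answer: R B O Y W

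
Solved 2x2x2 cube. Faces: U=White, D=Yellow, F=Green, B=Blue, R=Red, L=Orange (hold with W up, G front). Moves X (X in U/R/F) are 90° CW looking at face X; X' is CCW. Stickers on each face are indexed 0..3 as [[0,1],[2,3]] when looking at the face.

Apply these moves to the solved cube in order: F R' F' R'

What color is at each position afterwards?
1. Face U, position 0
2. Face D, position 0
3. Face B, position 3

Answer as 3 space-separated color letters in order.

Answer: W Y B

Derivation:
After move 1 (F): F=GGGG U=WWOO R=WRWR D=RRYY L=OYOY
After move 2 (R'): R=RRWW U=WBOB F=GWGO D=RGYG B=YBRB
After move 3 (F'): F=WOGG U=WBRW R=GRRW D=YYYG L=OBOO
After move 4 (R'): R=RWGR U=WRRY F=WBGW D=YOYG B=GBYB
Query 1: U[0] = W
Query 2: D[0] = Y
Query 3: B[3] = B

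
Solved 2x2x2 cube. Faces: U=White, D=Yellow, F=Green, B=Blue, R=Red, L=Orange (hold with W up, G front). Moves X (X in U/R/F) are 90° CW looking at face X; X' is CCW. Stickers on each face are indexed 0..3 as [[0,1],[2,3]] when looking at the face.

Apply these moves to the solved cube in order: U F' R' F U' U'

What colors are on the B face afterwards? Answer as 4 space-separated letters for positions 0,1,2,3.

Answer: R R O B

Derivation:
After move 1 (U): U=WWWW F=RRGG R=BBRR B=OOBB L=GGOO
After move 2 (F'): F=RGRG U=WWBR R=YBYR D=GOYY L=GWOW
After move 3 (R'): R=BRYY U=WBBO F=RWRR D=GGYG B=YOOB
After move 4 (F): F=RRRW U=WBWW R=BROY D=YBYG L=GGOG
After move 5 (U'): U=BWWW F=GGRW R=RROY B=BROB L=YOOG
After move 6 (U'): U=WWBW F=YORW R=GGOY B=RROB L=BROG
Query: B face = RROB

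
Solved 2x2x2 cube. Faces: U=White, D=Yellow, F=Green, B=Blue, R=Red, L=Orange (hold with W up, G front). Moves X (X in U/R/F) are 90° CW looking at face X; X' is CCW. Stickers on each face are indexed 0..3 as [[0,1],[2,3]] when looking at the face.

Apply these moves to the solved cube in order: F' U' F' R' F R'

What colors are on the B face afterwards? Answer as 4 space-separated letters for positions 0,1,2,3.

Answer: G R G B

Derivation:
After move 1 (F'): F=GGGG U=WWRR R=YRYR D=OOYY L=OWOW
After move 2 (U'): U=WRWR F=OWGG R=GGYR B=YRBB L=BBOW
After move 3 (F'): F=WGOG U=WRGY R=OGOR D=BWYY L=BROW
After move 4 (R'): R=GROO U=WBGY F=WROY D=BGYG B=YRWB
After move 5 (F): F=OWYR U=WBWR R=GRYO D=OGYG L=BBOG
After move 6 (R'): R=ROGY U=WWWY F=OBYR D=OWYR B=GRGB
Query: B face = GRGB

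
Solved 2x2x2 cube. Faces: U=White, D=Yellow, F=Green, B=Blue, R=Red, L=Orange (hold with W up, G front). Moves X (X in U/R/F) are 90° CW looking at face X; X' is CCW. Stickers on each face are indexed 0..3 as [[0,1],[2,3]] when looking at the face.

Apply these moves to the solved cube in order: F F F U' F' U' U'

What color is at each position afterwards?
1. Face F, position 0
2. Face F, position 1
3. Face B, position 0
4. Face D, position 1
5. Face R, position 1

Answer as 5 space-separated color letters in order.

After move 1 (F): F=GGGG U=WWOO R=WRWR D=RRYY L=OYOY
After move 2 (F): F=GGGG U=WWYY R=OROR D=WWYY L=OROR
After move 3 (F): F=GGGG U=WWRR R=YRYR D=OOYY L=OWOW
After move 4 (U'): U=WRWR F=OWGG R=GGYR B=YRBB L=BBOW
After move 5 (F'): F=WGOG U=WRGY R=OGOR D=BWYY L=BROW
After move 6 (U'): U=RYWG F=BROG R=WGOR B=OGBB L=YROW
After move 7 (U'): U=YGRW F=YROG R=BROR B=WGBB L=OGOW
Query 1: F[0] = Y
Query 2: F[1] = R
Query 3: B[0] = W
Query 4: D[1] = W
Query 5: R[1] = R

Answer: Y R W W R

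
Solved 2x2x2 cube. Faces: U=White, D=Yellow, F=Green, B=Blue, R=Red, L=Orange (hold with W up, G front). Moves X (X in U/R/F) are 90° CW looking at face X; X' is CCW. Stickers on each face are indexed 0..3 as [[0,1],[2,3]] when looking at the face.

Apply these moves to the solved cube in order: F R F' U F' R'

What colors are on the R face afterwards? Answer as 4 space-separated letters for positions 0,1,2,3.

After move 1 (F): F=GGGG U=WWOO R=WRWR D=RRYY L=OYOY
After move 2 (R): R=WWRR U=WGOG F=GRGY D=RBYB B=OBWB
After move 3 (F'): F=RYGG U=WGWR R=BWRR D=YYYB L=OGOO
After move 4 (U): U=WWRG F=BWGG R=OBRR B=OGWB L=RYOO
After move 5 (F'): F=WGBG U=WWOR R=YBYR D=YOYB L=RGOR
After move 6 (R'): R=BRYY U=WWOO F=WWBR D=YGYG B=BGOB
Query: R face = BRYY

Answer: B R Y Y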